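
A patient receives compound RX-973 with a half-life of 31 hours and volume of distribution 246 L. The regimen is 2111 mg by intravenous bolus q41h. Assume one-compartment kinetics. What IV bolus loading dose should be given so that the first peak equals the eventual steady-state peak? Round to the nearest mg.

f = (1/2)^(41/31) ≈ 0.399819; accumulation ratio R = 1/(1−f) ≈ 1.66616.
Loading dose to hit Cmax,ss on first dose: D_load = D_maint·R ≈ 2111 × 1.66616 ≈ 3517.26 mg.

3517 mg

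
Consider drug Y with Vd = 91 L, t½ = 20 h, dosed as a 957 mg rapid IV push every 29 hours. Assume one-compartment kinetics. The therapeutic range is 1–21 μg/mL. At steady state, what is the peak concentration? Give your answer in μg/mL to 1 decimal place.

16.6 μg/mL

k = ln2/t½ = ln2/20 ≈ 0.034657 h⁻¹; fraction remaining f = e^(−kτ) = e^(−0.034657×29) ≈ 0.3660.
At steady state, accumulation factor R = 1/(1 − e^(−kτ)) ≈ 1.5773.
Single-dose peak C₀ = D/Vd = 957/91 ≈ 10.516 μg/mL.
Cmax,ss = C₀/(1 − f) ≈ 10.516/0.6340 ≈ 16.587 μg/mL.
Peak 16.6 μg/mL vs MTC 21 μg/mL: below toxic threshold.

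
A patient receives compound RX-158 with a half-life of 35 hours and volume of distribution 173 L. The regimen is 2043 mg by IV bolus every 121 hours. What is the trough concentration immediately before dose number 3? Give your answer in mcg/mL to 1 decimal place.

1.2 mcg/mL

f = (1/2)^(τ/t½) = (1/2)^(121/35) ≈ 0.0911.
C₀ = D/Vd = 2043/173 ≈ 11.809 mcg/mL.
Before the 3rd dose, 2 doses have been given. Superposition: Cmin = C₀·(f + f²).
≈ 11.809 × (0.0911 + 0.0083) ≈ 11.809 × 0.0994 ≈ 1.174 mcg/mL.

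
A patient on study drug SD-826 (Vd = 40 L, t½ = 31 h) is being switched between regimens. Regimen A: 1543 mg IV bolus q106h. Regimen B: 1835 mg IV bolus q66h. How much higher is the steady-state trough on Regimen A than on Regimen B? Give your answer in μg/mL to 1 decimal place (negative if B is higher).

-9.6 μg/mL

Regimen A: f = (1/2)^(106/31) ≈ 0.0935; Cmin,ss = (1543/40)·f/(1−f) ≈ 3.979 μg/mL.
Regimen B: f = (1/2)^(66/31) ≈ 0.2286; Cmin,ss = (1835/40)·f/(1−f) ≈ 13.595 μg/mL.
Difference ≈ 3.979 − 13.595 ≈ -9.616 μg/mL.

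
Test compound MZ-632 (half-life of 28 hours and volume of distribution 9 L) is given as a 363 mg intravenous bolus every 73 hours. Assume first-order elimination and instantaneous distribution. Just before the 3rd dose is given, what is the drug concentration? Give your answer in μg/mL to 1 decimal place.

7.7 μg/mL

f = (1/2)^(τ/t½) = (1/2)^(73/28) ≈ 0.1641.
C₀ = D/Vd = 363/9 ≈ 40.333 μg/mL.
Before the 3rd dose, 2 doses have been given. Superposition: Cmin = C₀·(f + f²).
≈ 40.333 × (0.1641 + 0.0269) ≈ 40.333 × 0.1910 ≈ 7.704 μg/mL.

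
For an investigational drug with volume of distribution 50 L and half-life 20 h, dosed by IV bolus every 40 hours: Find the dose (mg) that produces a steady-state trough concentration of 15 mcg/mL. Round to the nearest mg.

τ/t½ = 40/20 ≈ 2, so f = (1/2)^(40/20) ≈ 0.250000.
Cmin,ss = (D/Vd)·f/(1−f), so D = Cmin,ss·Vd·(1−f)/f.
D = 15 × 50 × (1−f)/f ≈ 15 × 50 × 3.00000 ≈ 2250.00 mg.

2250 mg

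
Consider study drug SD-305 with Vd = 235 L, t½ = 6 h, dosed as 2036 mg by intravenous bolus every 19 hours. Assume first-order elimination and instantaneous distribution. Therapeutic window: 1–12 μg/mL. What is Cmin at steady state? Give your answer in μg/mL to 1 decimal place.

1.1 μg/mL

Over one 19-h interval, 19/6 ≈ 3.1667 half-lives elapse, leaving f ≈ 0.1114 of each dose.
At steady state, accumulation factor R = 1/(1 − e^(−kτ)) ≈ 1.1254.
Single-dose peak C₀ = D/Vd = 2036/235 ≈ 8.664 μg/mL.
Steady-state peak Cmax,ss = C₀·R ≈ 8.664 × 1.1254 ≈ 9.750 μg/mL.
Steady-state trough Cmin,ss = Cmax,ss·f ≈ 9.750 × 0.1114 ≈ 1.086 μg/mL.
Trough 1.1 μg/mL vs MEC 1 μg/mL: adequate.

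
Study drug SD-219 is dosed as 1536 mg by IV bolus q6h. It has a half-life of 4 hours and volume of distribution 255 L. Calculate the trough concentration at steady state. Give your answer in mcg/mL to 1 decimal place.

3.3 mcg/mL

τ/t½ = 6/4 ≈ 1.5, so fraction remaining f = (1/2)^(6/4) ≈ 0.3536.
Single-dose peak C₀ = D/Vd = 1536/255 ≈ 6.024 mcg/mL.
Steady-state trough Cmin,ss = C₀·f/(1−f) ≈ 6.024 × 0.3536/0.6464 ≈ 3.295 mcg/mL.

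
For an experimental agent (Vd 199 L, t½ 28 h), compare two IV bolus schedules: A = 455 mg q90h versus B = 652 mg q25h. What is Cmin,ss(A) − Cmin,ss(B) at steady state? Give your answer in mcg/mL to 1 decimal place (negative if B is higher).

-3.5 mcg/mL

Regimen A: f = (1/2)^(90/28) ≈ 0.1077; Cmin,ss = (455/199)·f/(1−f) ≈ 0.276 mcg/mL.
Regimen B: f = (1/2)^(25/28) ≈ 0.5385; Cmin,ss = (652/199)·f/(1−f) ≈ 3.823 mcg/mL.
Difference ≈ 0.276 − 3.823 ≈ -3.547 mcg/mL.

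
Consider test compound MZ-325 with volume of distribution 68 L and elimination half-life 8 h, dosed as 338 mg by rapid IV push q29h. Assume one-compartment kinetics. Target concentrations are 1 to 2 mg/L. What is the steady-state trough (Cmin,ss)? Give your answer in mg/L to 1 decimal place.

k = ln2/t½ = ln2/8 ≈ 0.086643 h⁻¹; fraction remaining f = e^(−kτ) = e^(−0.086643×29) ≈ 0.0811.
At steady state, accumulation factor R = 1/(1 − e^(−kτ)) ≈ 1.0883.
Single-dose peak C₀ = D/Vd = 338/68 ≈ 4.971 mg/L.
Steady-state peak Cmax,ss = C₀·R ≈ 4.971 × 1.0883 ≈ 5.410 mg/L.
Steady-state trough Cmin,ss = Cmax,ss·f ≈ 5.410 × 0.0811 ≈ 0.439 mg/L.
Trough 0.4 mg/L vs MEC 1 mg/L: subtherapeutic.

0.4 mg/L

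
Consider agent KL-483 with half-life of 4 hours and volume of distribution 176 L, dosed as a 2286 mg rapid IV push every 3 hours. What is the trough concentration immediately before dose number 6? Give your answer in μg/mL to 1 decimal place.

f = (1/2)^(τ/t½) = (1/2)^(3/4) ≈ 0.5946.
C₀ = D/Vd = 2286/176 ≈ 12.989 μg/mL.
Before the 6th dose, 5 doses have been given. Superposition: Cmin = C₀·(f + f² + … + f^5).
≈ 12.989 × (0.5946 + 0.3535 + 0.2102 + 0.1250 + 0.0743) ≈ 12.989 × 1.3576 ≈ 17.634 μg/mL.

17.6 μg/mL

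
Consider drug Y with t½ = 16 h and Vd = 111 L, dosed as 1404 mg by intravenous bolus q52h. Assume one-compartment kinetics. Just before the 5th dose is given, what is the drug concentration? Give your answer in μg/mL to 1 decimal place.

f = (1/2)^(τ/t½) = (1/2)^(52/16) ≈ 0.1051.
C₀ = D/Vd = 1404/111 ≈ 12.649 μg/mL.
Before the 5th dose, 4 doses have been given. Superposition: Cmin = C₀·(f + f² + … + f^4).
≈ 12.649 × (0.1051 + 0.0110 + 0.0012 + 0.0001) ≈ 12.649 × 0.1174 ≈ 1.485 μg/mL.

1.5 μg/mL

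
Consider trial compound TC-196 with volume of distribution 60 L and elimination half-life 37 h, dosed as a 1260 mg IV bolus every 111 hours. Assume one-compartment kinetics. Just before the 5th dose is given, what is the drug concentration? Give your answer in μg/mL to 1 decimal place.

3.0 μg/mL

f = (1/2)^(τ/t½) = (1/2)^(111/37) ≈ 0.1250.
C₀ = D/Vd = 1260/60 ≈ 21.000 μg/mL.
Before the 5th dose, 4 doses have been given. Superposition: Cmin = C₀·(f + f² + … + f^4).
≈ 21.000 × (0.1250 + 0.0156 + 0.0020 + 0.0002) ≈ 21.000 × 0.1428 ≈ 2.999 μg/mL.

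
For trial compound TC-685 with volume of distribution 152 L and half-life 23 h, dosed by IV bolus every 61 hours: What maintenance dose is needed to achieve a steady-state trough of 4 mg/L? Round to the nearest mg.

3214 mg

τ/t½ = 61/23 ≈ 2.6522, so f = (1/2)^(61/23) ≈ 0.159080.
Cmin,ss = (D/Vd)·f/(1−f), so D = Cmin,ss·Vd·(1−f)/f.
D = 4 × 152 × (1−f)/f ≈ 4 × 152 × 5.28615 ≈ 3213.98 mg.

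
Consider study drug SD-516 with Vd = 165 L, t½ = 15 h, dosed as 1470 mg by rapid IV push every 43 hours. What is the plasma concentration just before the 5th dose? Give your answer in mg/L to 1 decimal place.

1.4 mg/L

f = (1/2)^(τ/t½) = (1/2)^(43/15) ≈ 0.1371.
C₀ = D/Vd = 1470/165 ≈ 8.909 mg/L.
Before the 5th dose, 4 doses have been given. Superposition: Cmin = C₀·(f + f² + … + f^4).
≈ 8.909 × (0.1371 + 0.0188 + 0.0026 + 0.0004) ≈ 8.909 × 0.1589 ≈ 1.416 mg/L.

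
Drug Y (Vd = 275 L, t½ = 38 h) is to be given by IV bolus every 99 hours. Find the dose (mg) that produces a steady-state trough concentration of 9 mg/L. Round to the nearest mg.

12585 mg

τ/t½ = 99/38 ≈ 2.6053, so f = (1/2)^(99/38) ≈ 0.164338.
Cmin,ss = (D/Vd)·f/(1−f), so D = Cmin,ss·Vd·(1−f)/f.
D = 9 × 275 × (1−f)/f ≈ 9 × 275 × 5.08502 ≈ 12585.42 mg.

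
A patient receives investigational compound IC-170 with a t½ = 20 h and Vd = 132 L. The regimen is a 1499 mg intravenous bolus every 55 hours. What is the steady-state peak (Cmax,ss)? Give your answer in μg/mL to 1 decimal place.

τ/t½ = 55/20 ≈ 2.75, so fraction remaining f = (1/2)^(55/20) ≈ 0.1487.
Accumulation ratio R = 1/(1 − f) ≈ 1/0.8513 ≈ 1.1747.
Single-dose peak C₀ = D/Vd = 1499/132 ≈ 11.356 μg/mL.
Steady-state peak Cmax,ss = C₀·R ≈ 11.356 × 1.1747 ≈ 13.340 μg/mL.

13.3 μg/mL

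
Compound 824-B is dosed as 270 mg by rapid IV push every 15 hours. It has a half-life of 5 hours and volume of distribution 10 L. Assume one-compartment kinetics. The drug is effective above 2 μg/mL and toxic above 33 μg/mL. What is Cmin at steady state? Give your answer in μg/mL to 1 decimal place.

The dosing interval is 3 half-lives, so f = 2^(−3) = 0.125.
At steady state, R = 1/(1 − 0.125) = 8/7.
Single-dose peak C₀ = D/Vd = 270/10 = 27 μg/mL.
Steady-state peak Cmax,ss = C₀·R = 27 × 8/7 ≈ 30.857 μg/mL.
Steady-state trough Cmin,ss = Cmax,ss·f ≈ 30.857 × 0.125 ≈ 3.857 μg/mL.
Trough 3.9 μg/mL vs MEC 2 μg/mL: adequate.

3.9 μg/mL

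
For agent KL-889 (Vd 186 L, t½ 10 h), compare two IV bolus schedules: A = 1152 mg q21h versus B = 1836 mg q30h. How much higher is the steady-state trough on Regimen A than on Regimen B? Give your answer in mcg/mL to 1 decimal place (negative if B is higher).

0.5 mcg/mL

Regimen A: f = (1/2)^(21/10) ≈ 0.2333; Cmin,ss = (1152/186)·f/(1−f) ≈ 1.885 mcg/mL.
Regimen B: f = (1/2)^(30/10) ≈ 0.1250; Cmin,ss = (1836/186)·f/(1−f) ≈ 1.410 mcg/mL.
Difference ≈ 1.885 − 1.410 ≈ 0.475 mcg/mL.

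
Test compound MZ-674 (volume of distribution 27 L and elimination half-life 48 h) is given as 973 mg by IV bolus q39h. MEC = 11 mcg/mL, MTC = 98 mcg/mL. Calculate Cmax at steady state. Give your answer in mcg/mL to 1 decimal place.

τ/t½ = 39/48 ≈ 0.8125, so fraction remaining f = (1/2)^(39/48) ≈ 0.5694.
At steady state, accumulation factor R = 1/(1 − e^(−kτ)) ≈ 2.3223.
Each bolus raises the concentration by D/Vd = 973/27 ≈ 36.037 mcg/mL.
Steady-state peak Cmax,ss = C₀·R ≈ 36.037 × 2.3223 ≈ 83.689 mcg/mL.
Peak 83.7 mcg/mL vs MTC 98 mcg/mL: below toxic threshold.

83.7 mcg/mL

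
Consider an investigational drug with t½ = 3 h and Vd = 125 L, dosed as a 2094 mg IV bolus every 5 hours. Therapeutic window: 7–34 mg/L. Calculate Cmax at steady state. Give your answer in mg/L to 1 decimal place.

Over one 5-h interval, 5/3 ≈ 1.6667 half-lives elapse, leaving f ≈ 0.3150 of each dose.
Accumulation ratio R = 1/(1 − f) ≈ 1/0.6850 ≈ 1.4599.
Each bolus raises the concentration by D/Vd = 2094/125 ≈ 16.752 mg/L.
Steady-state peak Cmax,ss = C₀·R ≈ 16.752 × 1.4599 ≈ 24.456 mg/L.
Peak 24.5 mg/L vs MTC 34 mg/L: below toxic threshold.

24.5 mg/L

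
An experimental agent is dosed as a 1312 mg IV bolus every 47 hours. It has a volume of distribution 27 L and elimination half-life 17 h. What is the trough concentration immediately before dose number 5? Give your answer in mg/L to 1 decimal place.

8.4 mg/L

f = (1/2)^(τ/t½) = (1/2)^(47/17) ≈ 0.1471.
C₀ = D/Vd = 1312/27 ≈ 48.593 mg/L.
Before the 5th dose, 4 doses have been given. Superposition: Cmin = C₀·(f + f² + … + f^4).
≈ 48.593 × (0.1471 + 0.0216 + 0.0032 + 0.0005) ≈ 48.593 × 0.1724 ≈ 8.377 mg/L.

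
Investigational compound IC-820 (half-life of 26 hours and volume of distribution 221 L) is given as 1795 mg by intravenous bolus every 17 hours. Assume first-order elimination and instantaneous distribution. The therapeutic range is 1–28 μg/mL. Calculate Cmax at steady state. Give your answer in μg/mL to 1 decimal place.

k = ln2/t½ = ln2/26 ≈ 0.026660 h⁻¹; fraction remaining f = e^(−kτ) = e^(−0.026660×17) ≈ 0.6356.
At steady state, accumulation factor R = 1/(1 − e^(−kτ)) ≈ 2.7442.
Single-dose peak C₀ = D/Vd = 1795/221 ≈ 8.122 μg/mL.
Cmax,ss = C₀/(1 − f) ≈ 8.122/0.3644 ≈ 22.289 μg/mL.
Peak 22.3 μg/mL vs MTC 28 μg/mL: below toxic threshold.

22.3 μg/mL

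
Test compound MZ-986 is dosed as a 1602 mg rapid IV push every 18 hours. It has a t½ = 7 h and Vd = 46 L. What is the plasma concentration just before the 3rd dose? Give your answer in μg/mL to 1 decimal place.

6.8 μg/mL

f = (1/2)^(τ/t½) = (1/2)^(18/7) ≈ 0.1682.
C₀ = D/Vd = 1602/46 ≈ 34.826 μg/mL.
Before the 3rd dose, 2 doses have been given. Superposition: Cmin = C₀·(f + f²).
≈ 34.826 × (0.1682 + 0.0283) ≈ 34.826 × 0.1965 ≈ 6.843 μg/mL.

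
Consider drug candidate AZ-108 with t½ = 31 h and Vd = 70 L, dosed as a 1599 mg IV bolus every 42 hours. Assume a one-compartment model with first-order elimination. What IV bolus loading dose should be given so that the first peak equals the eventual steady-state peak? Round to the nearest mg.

2626 mg

f = (1/2)^(42/31) ≈ 0.390979; accumulation ratio R = 1/(1−f) ≈ 1.64198.
Loading dose to hit Cmax,ss on first dose: D_load = D_maint·R ≈ 1599 × 1.64198 ≈ 2625.53 mg.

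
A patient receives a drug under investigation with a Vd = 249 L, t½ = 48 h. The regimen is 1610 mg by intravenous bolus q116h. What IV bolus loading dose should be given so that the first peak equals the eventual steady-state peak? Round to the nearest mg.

f = (1/2)^(116/48) ≈ 0.187288; accumulation ratio R = 1/(1−f) ≈ 1.23045.
Loading dose to hit Cmax,ss on first dose: D_load = D_maint·R ≈ 1610 × 1.23045 ≈ 1981.02 mg.

1981 mg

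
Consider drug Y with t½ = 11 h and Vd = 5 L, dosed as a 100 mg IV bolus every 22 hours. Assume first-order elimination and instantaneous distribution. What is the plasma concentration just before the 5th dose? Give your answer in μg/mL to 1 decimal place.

f = (1/2)^(τ/t½) = (1/2)^(22/11) ≈ 0.2500.
C₀ = D/Vd = 100/5 ≈ 20.000 μg/mL.
Before the 5th dose, 4 doses have been given. Superposition: Cmin = C₀·(f + f² + … + f^4).
≈ 20.000 × (0.2500 + 0.0625 + 0.0156 + 0.0039) ≈ 20.000 × 0.3320 ≈ 6.640 μg/mL.

6.6 μg/mL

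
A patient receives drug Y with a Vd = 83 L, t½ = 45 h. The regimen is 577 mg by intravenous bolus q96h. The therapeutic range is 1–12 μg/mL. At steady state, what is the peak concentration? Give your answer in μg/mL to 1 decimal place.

Over one 96-h interval, 96/45 ≈ 2.1333 half-lives elapse, leaving f ≈ 0.2279 of each dose.
Accumulation ratio R = 1/(1 − f) ≈ 1/0.7721 ≈ 1.2952.
Each bolus raises the concentration by D/Vd = 577/83 ≈ 6.952 μg/mL.
Steady-state peak Cmax,ss = C₀·R ≈ 6.952 × 1.2952 ≈ 9.004 μg/mL.
Peak 9.0 μg/mL vs MTC 12 μg/mL: below toxic threshold.

9.0 μg/mL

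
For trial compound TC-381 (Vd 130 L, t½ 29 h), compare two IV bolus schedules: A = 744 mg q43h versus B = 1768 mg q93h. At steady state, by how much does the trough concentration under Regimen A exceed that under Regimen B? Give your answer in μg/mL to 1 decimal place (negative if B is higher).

1.5 μg/mL

Regimen A: f = (1/2)^(43/29) ≈ 0.3578; Cmin,ss = (744/130)·f/(1−f) ≈ 3.189 μg/mL.
Regimen B: f = (1/2)^(93/29) ≈ 0.1083; Cmin,ss = (1768/130)·f/(1−f) ≈ 1.652 μg/mL.
Difference ≈ 3.189 − 1.652 ≈ 1.537 μg/mL.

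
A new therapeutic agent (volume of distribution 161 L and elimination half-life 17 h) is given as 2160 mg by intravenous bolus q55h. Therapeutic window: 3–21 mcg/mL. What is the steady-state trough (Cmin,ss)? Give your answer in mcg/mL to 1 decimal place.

1.6 mcg/mL

Over one 55-h interval, 55/17 ≈ 3.2353 half-lives elapse, leaving f ≈ 0.1062 of each dose.
Single-dose peak C₀ = D/Vd = 2160/161 ≈ 13.416 mcg/mL.
Steady-state trough Cmin,ss = C₀·f/(1−f) ≈ 13.416 × 0.1062/0.8938 ≈ 1.594 mcg/mL.
Trough 1.6 mcg/mL vs MEC 3 mcg/mL: subtherapeutic.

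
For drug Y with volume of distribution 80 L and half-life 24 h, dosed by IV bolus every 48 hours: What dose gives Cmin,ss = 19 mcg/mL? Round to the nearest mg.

τ/t½ = 48/24 ≈ 2, so f = (1/2)^(48/24) ≈ 0.250000.
Cmin,ss = (D/Vd)·f/(1−f), so D = Cmin,ss·Vd·(1−f)/f.
D = 19 × 80 × (1−f)/f ≈ 19 × 80 × 3.00000 ≈ 4560.00 mg.

4560 mg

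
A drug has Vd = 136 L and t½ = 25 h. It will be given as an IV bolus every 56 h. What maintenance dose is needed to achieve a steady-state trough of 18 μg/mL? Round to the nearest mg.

τ/t½ = 56/25 ≈ 2.24, so f = (1/2)^(56/25) ≈ 0.211686.
Cmin,ss = (D/Vd)·f/(1−f), so D = Cmin,ss·Vd·(1−f)/f.
D = 18 × 136 × (1−f)/f ≈ 18 × 136 × 3.72398 ≈ 9116.30 mg.

9116 mg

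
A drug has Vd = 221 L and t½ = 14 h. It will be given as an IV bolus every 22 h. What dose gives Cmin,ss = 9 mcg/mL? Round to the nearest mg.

3922 mg

τ/t½ = 22/14 ≈ 1.5714, so f = (1/2)^(22/14) ≈ 0.336475.
Cmin,ss = (D/Vd)·f/(1−f), so D = Cmin,ss·Vd·(1−f)/f.
D = 9 × 221 × (1−f)/f ≈ 9 × 221 × 1.97199 ≈ 3922.29 mg.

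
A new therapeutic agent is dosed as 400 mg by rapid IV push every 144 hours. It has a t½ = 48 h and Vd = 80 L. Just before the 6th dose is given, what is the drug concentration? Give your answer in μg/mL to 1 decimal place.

f = (1/2)^(τ/t½) = (1/2)^(144/48) ≈ 0.1250.
C₀ = D/Vd = 400/80 ≈ 5.000 μg/mL.
Before the 6th dose, 5 doses have been given. Superposition: Cmin = C₀·(f + f² + … + f^5).
≈ 5.000 × (0.1250 + 0.0156 + 0.0020 + 0.0002 + 0.0000) ≈ 5.000 × 0.1428 ≈ 0.714 μg/mL.

0.7 μg/mL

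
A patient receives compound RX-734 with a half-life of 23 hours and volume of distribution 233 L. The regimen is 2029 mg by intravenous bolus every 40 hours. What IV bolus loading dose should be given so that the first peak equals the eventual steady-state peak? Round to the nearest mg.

2897 mg

f = (1/2)^(40/23) ≈ 0.299550; accumulation ratio R = 1/(1−f) ≈ 1.42765.
Loading dose to hit Cmax,ss on first dose: D_load = D_maint·R ≈ 2029 × 1.42765 ≈ 2896.70 mg.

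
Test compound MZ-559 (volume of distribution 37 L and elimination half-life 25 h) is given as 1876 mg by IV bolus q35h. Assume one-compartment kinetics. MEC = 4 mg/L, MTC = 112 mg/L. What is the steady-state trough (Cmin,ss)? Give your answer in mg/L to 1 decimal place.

Over one 35-h interval, 35/25 ≈ 1.4 half-lives elapse, leaving f ≈ 0.3789 of each dose.
Each bolus raises the concentration by D/Vd = 1876/37 ≈ 50.703 mg/L.
Steady-state trough Cmin,ss = C₀·f/(1−f) ≈ 50.703 × 0.3789/0.6211 ≈ 30.931 mg/L.
Trough 30.9 mg/L vs MEC 4 mg/L: adequate.

30.9 mg/L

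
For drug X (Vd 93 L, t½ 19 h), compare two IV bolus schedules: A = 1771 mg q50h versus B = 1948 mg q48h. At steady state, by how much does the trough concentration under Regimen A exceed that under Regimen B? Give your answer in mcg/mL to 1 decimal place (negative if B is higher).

-0.7 mcg/mL

Regimen A: f = (1/2)^(50/19) ≈ 0.1614; Cmin,ss = (1771/93)·f/(1−f) ≈ 3.665 mcg/mL.
Regimen B: f = (1/2)^(48/19) ≈ 0.1736; Cmin,ss = (1948/93)·f/(1−f) ≈ 4.400 mcg/mL.
Difference ≈ 3.665 − 4.400 ≈ -0.735 mcg/mL.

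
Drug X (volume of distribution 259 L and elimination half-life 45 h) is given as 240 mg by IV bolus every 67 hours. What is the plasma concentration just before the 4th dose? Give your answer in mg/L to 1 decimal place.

0.5 mg/L

f = (1/2)^(τ/t½) = (1/2)^(67/45) ≈ 0.3563.
C₀ = D/Vd = 240/259 ≈ 0.927 mg/L.
Before the 4th dose, 3 doses have been given. Superposition: Cmin = C₀·(f + f² + … + f^3).
≈ 0.927 × (0.3563 + 0.1269 + 0.0452) ≈ 0.927 × 0.5284 ≈ 0.490 mg/L.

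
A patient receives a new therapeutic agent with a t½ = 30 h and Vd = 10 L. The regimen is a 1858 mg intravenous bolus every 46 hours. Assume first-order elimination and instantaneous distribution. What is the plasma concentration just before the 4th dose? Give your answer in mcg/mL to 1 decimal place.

f = (1/2)^(τ/t½) = (1/2)^(46/30) ≈ 0.3455.
C₀ = D/Vd = 1858/10 ≈ 185.800 mcg/mL.
Before the 4th dose, 3 doses have been given. Superposition: Cmin = C₀·(f + f² + … + f^3).
≈ 185.800 × (0.3455 + 0.1194 + 0.0412) ≈ 185.800 × 0.5061 ≈ 94.033 mcg/mL.

94.0 mcg/mL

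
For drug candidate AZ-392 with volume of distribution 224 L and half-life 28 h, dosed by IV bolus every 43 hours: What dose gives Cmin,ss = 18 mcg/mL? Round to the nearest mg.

τ/t½ = 43/28 ≈ 1.5357, so f = (1/2)^(43/28) ≈ 0.344909.
Cmin,ss = (D/Vd)·f/(1−f), so D = Cmin,ss·Vd·(1−f)/f.
D = 18 × 224 × (1−f)/f ≈ 18 × 224 × 1.89932 ≈ 7658.06 mg.

7658 mg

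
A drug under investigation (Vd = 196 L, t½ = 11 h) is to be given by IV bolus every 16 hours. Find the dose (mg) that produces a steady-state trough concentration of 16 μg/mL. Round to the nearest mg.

τ/t½ = 16/11 ≈ 1.4545, so f = (1/2)^(16/11) ≈ 0.364870.
Cmin,ss = (D/Vd)·f/(1−f), so D = Cmin,ss·Vd·(1−f)/f.
D = 16 × 196 × (1−f)/f ≈ 16 × 196 × 1.74070 ≈ 5458.84 mg.

5459 mg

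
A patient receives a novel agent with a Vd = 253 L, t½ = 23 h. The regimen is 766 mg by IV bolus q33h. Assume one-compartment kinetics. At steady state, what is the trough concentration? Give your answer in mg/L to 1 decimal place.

1.8 mg/L

k = ln2/t½ = ln2/23 ≈ 0.030137 h⁻¹; fraction remaining f = e^(−kτ) = e^(−0.030137×33) ≈ 0.3699.
At steady state, accumulation factor R = 1/(1 − e^(−kτ)) ≈ 1.5870.
Single-dose peak C₀ = D/Vd = 766/253 ≈ 3.028 mg/L.
Cmax,ss = C₀/(1 − f) ≈ 3.028/0.6301 ≈ 4.806 mg/L.
One interval later, Cmin,ss = Cmax,ss·e^(−kτ) ≈ 4.806 × 0.3699 ≈ 1.778 mg/L.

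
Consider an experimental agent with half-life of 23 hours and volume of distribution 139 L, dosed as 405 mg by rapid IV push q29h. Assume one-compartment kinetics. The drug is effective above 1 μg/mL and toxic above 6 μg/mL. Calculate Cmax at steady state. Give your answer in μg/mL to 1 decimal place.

τ/t½ = 29/23 ≈ 1.2609, so fraction remaining f = (1/2)^(29/23) ≈ 0.4173.
Accumulation ratio R = 1/(1 − f) ≈ 1/0.5827 ≈ 1.7161.
Each bolus raises the concentration by D/Vd = 405/139 ≈ 2.914 μg/mL.
Steady-state peak Cmax,ss = C₀·R ≈ 2.914 × 1.7161 ≈ 5.001 μg/mL.
Peak 5.0 μg/mL vs MTC 6 μg/mL: below toxic threshold.

5.0 μg/mL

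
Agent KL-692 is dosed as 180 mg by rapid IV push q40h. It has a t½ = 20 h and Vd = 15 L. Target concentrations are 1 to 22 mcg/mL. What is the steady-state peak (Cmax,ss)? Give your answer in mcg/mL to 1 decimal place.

τ = 40 h = 2 half-lives, so f = (1/2)^2 = 0.25.
Accumulation ratio R = 1/(1 − f) = 1/0.75 = 4/3.
Single-dose peak C₀ = D/Vd = 180/15 = 12 mcg/mL.
Steady-state peak Cmax,ss = C₀·R = 12 × 4/3 ≈ 16.000 mcg/mL.
Peak 16.0 mcg/mL vs MTC 22 mcg/mL: below toxic threshold.

16.0 mcg/mL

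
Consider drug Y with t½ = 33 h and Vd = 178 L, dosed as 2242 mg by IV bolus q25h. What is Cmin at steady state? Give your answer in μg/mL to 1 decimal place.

18.2 μg/mL

k = ln2/t½ = ln2/33 ≈ 0.021004 h⁻¹; fraction remaining f = e^(−kτ) = e^(−0.021004×25) ≈ 0.5915.
Accumulation ratio R = 1/(1 − f) ≈ 1/0.4085 ≈ 2.4480.
Each bolus raises the concentration by D/Vd = 2242/178 ≈ 12.596 μg/mL.
Steady-state peak Cmax,ss = C₀·R ≈ 12.596 × 2.4480 ≈ 30.835 μg/mL.
One interval later, Cmin,ss = Cmax,ss·e^(−kτ) ≈ 30.835 × 0.5915 ≈ 18.239 μg/mL.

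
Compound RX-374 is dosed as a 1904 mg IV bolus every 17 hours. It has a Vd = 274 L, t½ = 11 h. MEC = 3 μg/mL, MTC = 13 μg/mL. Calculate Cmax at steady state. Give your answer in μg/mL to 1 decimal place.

10.6 μg/mL

τ/t½ = 17/11 ≈ 1.5455, so fraction remaining f = (1/2)^(17/11) ≈ 0.3426.
At steady state, accumulation factor R = 1/(1 − e^(−kτ)) ≈ 1.5211.
Single-dose peak C₀ = D/Vd = 1904/274 ≈ 6.949 μg/mL.
Cmax,ss = C₀/(1 − f) ≈ 6.949/0.6574 ≈ 10.570 μg/mL.
Peak 10.6 μg/mL vs MTC 13 μg/mL: below toxic threshold.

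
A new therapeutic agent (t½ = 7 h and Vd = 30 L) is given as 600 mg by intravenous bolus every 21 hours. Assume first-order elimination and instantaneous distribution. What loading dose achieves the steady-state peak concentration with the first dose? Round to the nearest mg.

686 mg

f = (1/2)^(21/7) ≈ 0.125000; accumulation ratio R = 1/(1−f) ≈ 1.14286.
Loading dose to hit Cmax,ss on first dose: D_load = D_maint·R ≈ 600 × 1.14286 ≈ 685.72 mg.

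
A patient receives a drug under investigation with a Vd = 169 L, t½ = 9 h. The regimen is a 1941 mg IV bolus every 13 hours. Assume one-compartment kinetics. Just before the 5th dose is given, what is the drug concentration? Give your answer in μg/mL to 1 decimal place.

f = (1/2)^(τ/t½) = (1/2)^(13/9) ≈ 0.3674.
C₀ = D/Vd = 1941/169 ≈ 11.485 μg/mL.
Before the 5th dose, 4 doses have been given. Superposition: Cmin = C₀·(f + f² + … + f^4).
≈ 11.485 × (0.3674 + 0.1350 + 0.0496 + 0.0182) ≈ 11.485 × 0.5702 ≈ 6.549 μg/mL.

6.5 μg/mL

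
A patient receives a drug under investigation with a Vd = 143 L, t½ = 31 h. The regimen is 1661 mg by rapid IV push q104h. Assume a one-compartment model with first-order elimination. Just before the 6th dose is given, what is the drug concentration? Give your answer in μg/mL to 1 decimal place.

1.3 μg/mL

f = (1/2)^(τ/t½) = (1/2)^(104/31) ≈ 0.0977.
C₀ = D/Vd = 1661/143 ≈ 11.615 μg/mL.
Before the 6th dose, 5 doses have been given. Superposition: Cmin = C₀·(f + f² + … + f^5).
≈ 11.615 × (0.0977 + 0.0095 + 0.0009 + 0.0001 + 0.0000) ≈ 11.615 × 0.1082 ≈ 1.257 μg/mL.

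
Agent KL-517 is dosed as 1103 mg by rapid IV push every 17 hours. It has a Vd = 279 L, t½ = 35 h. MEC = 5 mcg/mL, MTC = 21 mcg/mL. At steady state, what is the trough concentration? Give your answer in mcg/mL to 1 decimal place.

k = ln2/t½ = ln2/35 ≈ 0.019804 h⁻¹; fraction remaining f = e^(−kτ) = e^(−0.019804×17) ≈ 0.7141.
Accumulation ratio R = 1/(1 − f) ≈ 1/0.2859 ≈ 3.4977.
Single-dose peak C₀ = D/Vd = 1103/279 ≈ 3.953 mcg/mL.
Cmax,ss = C₀/(1 − f) ≈ 3.953/0.2859 ≈ 13.827 mcg/mL.
One interval later, Cmin,ss = Cmax,ss·e^(−kτ) ≈ 13.827 × 0.7141 ≈ 9.874 mcg/mL.
Trough 9.9 mcg/mL vs MEC 5 mcg/mL: adequate.

9.9 mcg/mL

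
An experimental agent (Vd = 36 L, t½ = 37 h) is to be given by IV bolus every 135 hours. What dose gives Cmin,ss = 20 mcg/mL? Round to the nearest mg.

τ/t½ = 135/37 ≈ 3.6486, so f = (1/2)^(135/37) ≈ 0.079735.
Cmin,ss = (D/Vd)·f/(1−f), so D = Cmin,ss·Vd·(1−f)/f.
D = 20 × 36 × (1−f)/f ≈ 20 × 36 × 11.54154 ≈ 8309.91 mg.

8310 mg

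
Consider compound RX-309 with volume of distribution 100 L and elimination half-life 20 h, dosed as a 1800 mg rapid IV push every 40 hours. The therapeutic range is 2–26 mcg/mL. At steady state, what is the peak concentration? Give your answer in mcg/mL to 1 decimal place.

24.0 mcg/mL

The dosing interval is 2 half-lives, so f = 2^(−2) = 0.25.
Accumulation ratio R = 1/(1 − f) = 1/0.75 = 4/3.
Single-dose peak C₀ = D/Vd = 1800/100 = 18 mcg/mL.
Steady-state peak Cmax,ss = C₀·R = 18 × 4/3 ≈ 24.000 mcg/mL.
Peak 24.0 mcg/mL vs MTC 26 mcg/mL: below toxic threshold.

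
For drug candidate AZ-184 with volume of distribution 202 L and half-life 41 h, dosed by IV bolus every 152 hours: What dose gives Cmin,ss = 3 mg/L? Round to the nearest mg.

7310 mg

τ/t½ = 152/41 ≈ 3.7073, so f = (1/2)^(152/41) ≈ 0.076557.
Cmin,ss = (D/Vd)·f/(1−f), so D = Cmin,ss·Vd·(1−f)/f.
D = 3 × 202 × (1−f)/f ≈ 3 × 202 × 12.06216 ≈ 7309.67 mg.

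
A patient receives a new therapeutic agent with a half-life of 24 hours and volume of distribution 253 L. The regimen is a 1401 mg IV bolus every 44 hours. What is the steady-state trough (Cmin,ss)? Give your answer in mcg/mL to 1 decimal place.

2.2 mcg/mL

k = ln2/t½ = ln2/24 ≈ 0.028881 h⁻¹; fraction remaining f = e^(−kτ) = e^(−0.028881×44) ≈ 0.2806.
Single-dose peak C₀ = D/Vd = 1401/253 ≈ 5.538 mcg/mL.
Steady-state trough Cmin,ss = C₀·f/(1−f) ≈ 5.538 × 0.2806/0.7194 ≈ 2.160 mcg/mL.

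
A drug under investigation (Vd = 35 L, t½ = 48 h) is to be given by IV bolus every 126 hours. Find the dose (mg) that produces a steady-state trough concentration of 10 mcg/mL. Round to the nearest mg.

τ/t½ = 126/48 ≈ 2.625, so f = (1/2)^(126/48) ≈ 0.162105.
Cmin,ss = (D/Vd)·f/(1−f), so D = Cmin,ss·Vd·(1−f)/f.
D = 10 × 35 × (1−f)/f ≈ 10 × 35 × 5.16884 ≈ 1809.09 mg.

1809 mg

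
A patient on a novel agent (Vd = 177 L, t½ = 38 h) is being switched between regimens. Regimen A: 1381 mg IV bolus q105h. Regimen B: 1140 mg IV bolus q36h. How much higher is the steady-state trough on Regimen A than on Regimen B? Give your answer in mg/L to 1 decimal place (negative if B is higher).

-5.6 mg/L

Regimen A: f = (1/2)^(105/38) ≈ 0.1473; Cmin,ss = (1381/177)·f/(1−f) ≈ 1.348 mg/L.
Regimen B: f = (1/2)^(36/38) ≈ 0.5186; Cmin,ss = (1140/177)·f/(1−f) ≈ 6.938 mg/L.
Difference ≈ 1.348 − 6.938 ≈ -5.590 mg/L.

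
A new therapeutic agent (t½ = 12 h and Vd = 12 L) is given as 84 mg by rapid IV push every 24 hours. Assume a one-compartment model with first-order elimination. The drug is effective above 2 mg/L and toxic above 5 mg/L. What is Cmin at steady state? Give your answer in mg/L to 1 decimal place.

2.3 mg/L

The dosing interval is 2 half-lives, so f = 2^(−2) = 0.25.
At steady state, R = 1/(1 − 0.25) = 4/3.
Single-dose peak C₀ = D/Vd = 84/12 = 7 mg/L.
Steady-state peak Cmax,ss = C₀·R = 7 × 4/3 ≈ 9.333 mg/L.
Steady-state trough Cmin,ss = Cmax,ss·f ≈ 9.333 × 0.25 ≈ 2.333 mg/L.
Trough 2.3 mg/L vs MEC 2 mg/L: adequate.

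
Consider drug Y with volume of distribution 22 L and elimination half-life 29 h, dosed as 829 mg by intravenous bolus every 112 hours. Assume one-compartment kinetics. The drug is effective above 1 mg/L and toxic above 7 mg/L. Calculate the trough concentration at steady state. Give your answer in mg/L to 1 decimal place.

Over one 112-h interval, 112/29 ≈ 3.8621 half-lives elapse, leaving f ≈ 0.0688 of each dose.
Accumulation ratio R = 1/(1 − f) ≈ 1/0.9312 ≈ 1.0739.
Each bolus raises the concentration by D/Vd = 829/22 ≈ 37.682 mg/L.
Steady-state peak Cmax,ss = C₀·R ≈ 37.682 × 1.0739 ≈ 40.467 mg/L.
One interval later, Cmin,ss = Cmax,ss·e^(−kτ) ≈ 40.467 × 0.0688 ≈ 2.784 mg/L.
Trough 2.8 mg/L vs MEC 1 mg/L: adequate.

2.8 mg/L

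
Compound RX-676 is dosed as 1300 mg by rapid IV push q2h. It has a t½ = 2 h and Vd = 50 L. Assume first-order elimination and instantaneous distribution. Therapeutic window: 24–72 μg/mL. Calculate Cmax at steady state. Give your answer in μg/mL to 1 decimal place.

52.0 μg/mL

The dosing interval is 1 half-life, so f = 2^(−1) = 0.5.
At steady state, R = 1/(1 − 0.5) = 2/1.
Single-dose peak C₀ = D/Vd = 1300/50 = 26 μg/mL.
Steady-state peak Cmax,ss = C₀·R = 26 × 2/1 ≈ 52.000 μg/mL.
Peak 52.0 μg/mL vs MTC 72 μg/mL: below toxic threshold.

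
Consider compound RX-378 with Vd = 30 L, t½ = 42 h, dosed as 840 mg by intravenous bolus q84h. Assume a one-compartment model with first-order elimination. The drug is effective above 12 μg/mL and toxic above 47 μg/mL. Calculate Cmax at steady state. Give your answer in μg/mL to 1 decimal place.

τ = 84 h = 2 half-lives, so f = (1/2)^2 = 0.25.
At steady state, R = 1/(1 − 0.25) = 4/3.
Single-dose peak C₀ = D/Vd = 840/30 = 28 μg/mL.
Steady-state peak Cmax,ss = C₀·R = 28 × 4/3 ≈ 37.333 μg/mL.
Peak 37.3 μg/mL vs MTC 47 μg/mL: below toxic threshold.

37.3 μg/mL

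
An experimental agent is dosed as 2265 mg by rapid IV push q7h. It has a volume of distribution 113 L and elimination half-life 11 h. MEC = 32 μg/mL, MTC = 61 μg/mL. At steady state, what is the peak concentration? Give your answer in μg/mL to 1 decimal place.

τ/t½ = 7/11 ≈ 0.63636, so fraction remaining f = (1/2)^(7/11) ≈ 0.6433.
Accumulation ratio R = 1/(1 − f) ≈ 1/0.3567 ≈ 2.8035.
Single-dose peak C₀ = D/Vd = 2265/113 ≈ 20.044 μg/mL.
Steady-state peak Cmax,ss = C₀·R ≈ 20.044 × 2.8035 ≈ 56.193 μg/mL.
Peak 56.2 μg/mL vs MTC 61 μg/mL: below toxic threshold.

56.2 μg/mL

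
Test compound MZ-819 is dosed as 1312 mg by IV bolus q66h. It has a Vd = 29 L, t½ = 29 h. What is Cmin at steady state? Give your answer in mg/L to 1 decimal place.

k = ln2/t½ = ln2/29 ≈ 0.023902 h⁻¹; fraction remaining f = e^(−kτ) = e^(−0.023902×66) ≈ 0.2065.
Single-dose peak C₀ = D/Vd = 1312/29 ≈ 45.241 mg/L.
Steady-state trough Cmin,ss = C₀·f/(1−f) ≈ 45.241 × 0.2065/0.7935 ≈ 11.773 mg/L.

11.8 mg/L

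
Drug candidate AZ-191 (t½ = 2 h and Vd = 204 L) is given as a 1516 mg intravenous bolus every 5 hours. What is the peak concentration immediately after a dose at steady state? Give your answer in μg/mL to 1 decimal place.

Over one 5-h interval, 5/2 ≈ 2.5 half-lives elapse, leaving f ≈ 0.1768 of each dose.
Accumulation ratio R = 1/(1 − f) ≈ 1/0.8232 ≈ 1.2148.
Each bolus raises the concentration by D/Vd = 1516/204 ≈ 7.431 μg/mL.
Steady-state peak Cmax,ss = C₀·R ≈ 7.431 × 1.2148 ≈ 9.027 μg/mL.

9.0 μg/mL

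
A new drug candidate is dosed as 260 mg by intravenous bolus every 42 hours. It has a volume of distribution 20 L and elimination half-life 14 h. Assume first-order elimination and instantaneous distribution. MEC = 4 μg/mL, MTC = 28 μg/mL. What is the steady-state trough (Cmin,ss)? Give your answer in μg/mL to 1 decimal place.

The dosing interval is 3 half-lives, so f = 2^(−3) = 0.125.
At steady state, R = 1/(1 − 0.125) = 8/7.
Single-dose peak C₀ = D/Vd = 260/20 = 13 μg/mL.
Steady-state peak Cmax,ss = C₀·R = 13 × 8/7 ≈ 14.857 μg/mL.
Steady-state trough Cmin,ss = Cmax,ss·f ≈ 14.857 × 0.125 ≈ 1.857 μg/mL.
Trough 1.9 μg/mL vs MEC 4 μg/mL: subtherapeutic.

1.9 μg/mL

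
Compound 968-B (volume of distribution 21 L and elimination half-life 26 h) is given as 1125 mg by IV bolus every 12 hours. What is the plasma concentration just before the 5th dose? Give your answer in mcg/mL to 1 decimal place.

102.6 mcg/mL

f = (1/2)^(τ/t½) = (1/2)^(12/26) ≈ 0.7262.
C₀ = D/Vd = 1125/21 ≈ 53.571 mcg/mL.
Before the 5th dose, 4 doses have been given. Superposition: Cmin = C₀·(f + f² + … + f^4).
≈ 53.571 × (0.7262 + 0.5274 + 0.3830 + 0.2781) ≈ 53.571 × 1.9147 ≈ 102.572 mcg/mL.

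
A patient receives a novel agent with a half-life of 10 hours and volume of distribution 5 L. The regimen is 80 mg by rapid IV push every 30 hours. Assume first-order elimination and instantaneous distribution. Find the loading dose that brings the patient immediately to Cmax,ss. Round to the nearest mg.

91 mg

f = (1/2)^(30/10) ≈ 0.125000; accumulation ratio R = 1/(1−f) ≈ 1.14286.
Loading dose to hit Cmax,ss on first dose: D_load = D_maint·R ≈ 80 × 1.14286 ≈ 91.43 mg.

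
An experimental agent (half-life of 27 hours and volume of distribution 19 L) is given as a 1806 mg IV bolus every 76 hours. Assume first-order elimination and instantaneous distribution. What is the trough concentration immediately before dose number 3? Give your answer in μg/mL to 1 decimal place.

f = (1/2)^(τ/t½) = (1/2)^(76/27) ≈ 0.1421.
C₀ = D/Vd = 1806/19 ≈ 95.053 μg/mL.
Before the 3rd dose, 2 doses have been given. Superposition: Cmin = C₀·(f + f²).
≈ 95.053 × (0.1421 + 0.0202) ≈ 95.053 × 0.1623 ≈ 15.427 μg/mL.

15.4 μg/mL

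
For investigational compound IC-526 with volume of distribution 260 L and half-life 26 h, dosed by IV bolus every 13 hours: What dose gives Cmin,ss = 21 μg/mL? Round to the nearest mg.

2262 mg

τ/t½ = 13/26 ≈ 0.5, so f = (1/2)^(13/26) ≈ 0.707107.
Cmin,ss = (D/Vd)·f/(1−f), so D = Cmin,ss·Vd·(1−f)/f.
D = 21 × 260 × (1−f)/f ≈ 21 × 260 × 0.41421 ≈ 2261.59 mg.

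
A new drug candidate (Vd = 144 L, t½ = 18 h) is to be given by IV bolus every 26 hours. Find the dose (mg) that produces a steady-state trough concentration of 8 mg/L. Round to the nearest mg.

τ/t½ = 26/18 ≈ 1.4444, so f = (1/2)^(26/18) ≈ 0.367434.
Cmin,ss = (D/Vd)·f/(1−f), so D = Cmin,ss·Vd·(1−f)/f.
D = 8 × 144 × (1−f)/f ≈ 8 × 144 × 1.72158 ≈ 1983.26 mg.

1983 mg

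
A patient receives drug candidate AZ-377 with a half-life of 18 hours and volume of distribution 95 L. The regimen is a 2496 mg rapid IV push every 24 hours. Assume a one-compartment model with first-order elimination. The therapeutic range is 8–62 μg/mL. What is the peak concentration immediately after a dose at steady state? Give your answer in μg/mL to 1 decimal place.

43.6 μg/mL

τ/t½ = 24/18 ≈ 1.3333, so fraction remaining f = (1/2)^(24/18) ≈ 0.3969.
Accumulation ratio R = 1/(1 − f) ≈ 1/0.6031 ≈ 1.6581.
Single-dose peak C₀ = D/Vd = 2496/95 ≈ 26.274 μg/mL.
Cmax,ss = C₀/(1 − f) ≈ 26.274/0.6031 ≈ 43.565 μg/mL.
Peak 43.6 μg/mL vs MTC 62 μg/mL: below toxic threshold.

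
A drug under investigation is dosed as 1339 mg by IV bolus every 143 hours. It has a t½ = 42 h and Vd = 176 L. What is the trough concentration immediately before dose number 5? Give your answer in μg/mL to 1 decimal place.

f = (1/2)^(τ/t½) = (1/2)^(143/42) ≈ 0.0944.
C₀ = D/Vd = 1339/176 ≈ 7.608 μg/mL.
Before the 5th dose, 4 doses have been given. Superposition: Cmin = C₀·(f + f² + … + f^4).
≈ 7.608 × (0.0944 + 0.0089 + 0.0008 + 0.0001) ≈ 7.608 × 0.1042 ≈ 0.793 μg/mL.

0.8 μg/mL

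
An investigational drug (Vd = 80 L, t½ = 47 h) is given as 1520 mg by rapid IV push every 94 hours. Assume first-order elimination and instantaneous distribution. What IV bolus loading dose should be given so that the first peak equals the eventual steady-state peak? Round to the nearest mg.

f = (1/2)^(94/47) ≈ 0.250000; accumulation ratio R = 1/(1−f) ≈ 1.33333.
Loading dose to hit Cmax,ss on first dose: D_load = D_maint·R ≈ 1520 × 1.33333 ≈ 2026.66 mg.

2027 mg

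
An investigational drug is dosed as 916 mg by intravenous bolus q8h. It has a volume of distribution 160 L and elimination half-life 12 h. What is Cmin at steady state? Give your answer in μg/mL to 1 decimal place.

9.7 μg/mL

k = ln2/t½ = ln2/12 ≈ 0.057762 h⁻¹; fraction remaining f = e^(−kτ) = e^(−0.057762×8) ≈ 0.6300.
Single-dose peak C₀ = D/Vd = 916/160 ≈ 5.725 μg/mL.
Steady-state trough Cmin,ss = C₀·f/(1−f) ≈ 5.725 × 0.6300/0.3700 ≈ 9.748 μg/mL.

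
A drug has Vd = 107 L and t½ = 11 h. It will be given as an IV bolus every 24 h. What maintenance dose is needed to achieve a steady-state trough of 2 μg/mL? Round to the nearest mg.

757 mg

τ/t½ = 24/11 ≈ 2.1818, so f = (1/2)^(24/11) ≈ 0.220398.
Cmin,ss = (D/Vd)·f/(1−f), so D = Cmin,ss·Vd·(1−f)/f.
D = 2 × 107 × (1−f)/f ≈ 2 × 107 × 3.53725 ≈ 756.97 mg.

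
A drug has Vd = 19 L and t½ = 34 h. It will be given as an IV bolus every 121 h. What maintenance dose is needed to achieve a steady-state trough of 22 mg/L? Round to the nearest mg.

4508 mg

τ/t½ = 121/34 ≈ 3.5588, so f = (1/2)^(121/34) ≈ 0.084857.
Cmin,ss = (D/Vd)·f/(1−f), so D = Cmin,ss·Vd·(1−f)/f.
D = 22 × 19 × (1−f)/f ≈ 22 × 19 × 10.78453 ≈ 4507.93 mg.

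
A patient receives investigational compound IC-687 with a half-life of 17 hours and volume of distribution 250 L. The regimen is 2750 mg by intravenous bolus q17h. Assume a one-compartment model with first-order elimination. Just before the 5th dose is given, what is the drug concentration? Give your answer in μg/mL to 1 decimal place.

f = (1/2)^(τ/t½) = (1/2)^(17/17) ≈ 0.5000.
C₀ = D/Vd = 2750/250 ≈ 11.000 μg/mL.
Before the 5th dose, 4 doses have been given. Superposition: Cmin = C₀·(f + f² + … + f^4).
≈ 11.000 × (0.5000 + 0.2500 + 0.1250 + 0.0625) ≈ 11.000 × 0.9375 ≈ 10.312 μg/mL.

10.3 μg/mL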